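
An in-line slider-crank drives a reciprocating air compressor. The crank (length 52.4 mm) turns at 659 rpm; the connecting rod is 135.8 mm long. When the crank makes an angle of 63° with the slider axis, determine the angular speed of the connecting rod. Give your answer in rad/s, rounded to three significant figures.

12.9

ω = 69.01 rad/s (converted from 659 rpm).
The rod makes angle φ with the slider axis where L sinφ = r sinθ; differentiating, L cosφ·φ̇ = r ω cosθ.
L cosφ = √(L² − r² sin²θ) = 0.12752 m.
|ω_rod| = r ω |cosθ| / √(L² − r² sin²θ) = 0.0524·69.01·0.45399/0.12752 = 12.874 rad/s.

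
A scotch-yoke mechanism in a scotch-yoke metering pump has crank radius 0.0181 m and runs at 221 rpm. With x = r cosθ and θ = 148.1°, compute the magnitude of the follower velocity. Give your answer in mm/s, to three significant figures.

221

ω = 23.14 rad/s (from 221 rpm).
x = r cosθ ⇒ ẋ = −rω sinθ.
|v| = rω|sinθ| = 0.0181·23.14·|sin 148.1°| = 0.22136 m/s = 221.36 mm/s.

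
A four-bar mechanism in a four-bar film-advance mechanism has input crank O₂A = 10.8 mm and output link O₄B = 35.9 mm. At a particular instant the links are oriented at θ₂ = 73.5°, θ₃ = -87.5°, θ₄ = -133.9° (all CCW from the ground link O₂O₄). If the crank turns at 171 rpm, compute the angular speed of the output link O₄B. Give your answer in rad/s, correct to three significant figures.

2.42

ω₂ = 17.91 rad/s (from 171 rpm).
Differentiating the loop-closure r₂e^{iθ₂}+r₃e^{iθ₃}=r₁+r₄e^{iθ₄} gives r₂ω₂e^{iθ₂}+r₃ω₃e^{iθ₃}=r₄ω₄e^{iθ₄}.
Eliminating the other unknown: ω₄ = r₂ω₂ sin(θ₂−θ₃) / [r₄ sin(θ₄−θ₃)].
Numerator sine = +0.32557; denominator sine = -0.72417.
Result = 0.0108·17.91·(+0.32557) / (0.0359·(-0.72417)) = -2.4219 rad/s; magnitude 2.4219 rad/s.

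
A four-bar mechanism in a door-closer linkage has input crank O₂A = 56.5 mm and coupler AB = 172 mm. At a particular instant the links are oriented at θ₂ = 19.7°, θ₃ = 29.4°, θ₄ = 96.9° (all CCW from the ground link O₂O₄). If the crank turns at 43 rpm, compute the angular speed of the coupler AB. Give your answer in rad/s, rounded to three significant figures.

1.56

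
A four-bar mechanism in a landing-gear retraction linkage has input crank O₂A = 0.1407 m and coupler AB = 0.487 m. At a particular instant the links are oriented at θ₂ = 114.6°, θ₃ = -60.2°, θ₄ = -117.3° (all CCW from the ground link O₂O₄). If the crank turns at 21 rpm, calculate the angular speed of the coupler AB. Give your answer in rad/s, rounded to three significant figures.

0.595

ω₂ = 2.199 rad/s (from 21 rpm).
Differentiating the loop-closure r₂e^{iθ₂}+r₃e^{iθ₃}=r₁+r₄e^{iθ₄} gives r₂ω₂e^{iθ₂}+r₃ω₃e^{iθ₃}=r₄ω₄e^{iθ₄}.
Eliminating the other unknown: ω₃ = r₂ω₂ sin(θ₄−θ₂) / [r₃ sin(θ₃−θ₄)].
Numerator sine = +0.78694; denominator sine = +0.83962.
Result = 0.1407·2.199·(+0.78694) / (0.487·(+0.83962)) = +0.59548 rad/s; magnitude 0.59548 rad/s.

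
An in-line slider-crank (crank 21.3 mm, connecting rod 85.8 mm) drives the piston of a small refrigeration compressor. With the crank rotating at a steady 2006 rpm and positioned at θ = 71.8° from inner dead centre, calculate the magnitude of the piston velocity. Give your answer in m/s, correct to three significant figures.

4.59

ω = 2π·2006/60 = 210.1 rad/s
For an in-line slider-crank, x = r cosθ + √(L² − r² sin²θ), so v = −rω sinθ·[1 + r cosθ/√(L² − r² sin²θ)].
With r = 0.0213 m, L = 0.0858 m, θ = 71.8°: √(L² − r² sin²θ) = 0.08338 m.
v = −0.0213·210.1·0.94997·[1 + 0.0213·0.31233/0.08338] = -4.5897 m/s.
|v| = 4.5897 m/s.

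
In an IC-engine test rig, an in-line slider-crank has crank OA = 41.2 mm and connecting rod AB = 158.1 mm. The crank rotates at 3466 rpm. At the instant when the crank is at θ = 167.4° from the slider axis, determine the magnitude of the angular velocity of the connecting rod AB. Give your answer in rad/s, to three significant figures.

92.5

ω = 363 rad/s (converted from 3466 rpm).
The rod makes angle φ with the slider axis where L sinφ = r sinθ; differentiating, L cosφ·φ̇ = r ω cosθ.
L cosφ = √(L² − r² sin²θ) = 0.15784 m.
|ω_rod| = r ω |cosθ| / √(L² − r² sin²θ) = 0.0412·363·0.97592/0.15784 = 92.457 rad/s.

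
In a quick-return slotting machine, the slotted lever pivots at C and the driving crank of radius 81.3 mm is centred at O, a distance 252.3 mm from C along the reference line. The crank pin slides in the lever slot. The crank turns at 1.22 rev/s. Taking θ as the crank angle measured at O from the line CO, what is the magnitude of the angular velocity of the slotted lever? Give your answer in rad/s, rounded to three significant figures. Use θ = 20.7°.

ω = 7.665 rad/s (from 1.22 rev/s).
Crank pin A relative to C: A = (d + r cosθ, r sinθ); lever angle φ = atan2(r sinθ, d + r cosθ).
Differentiating tanφ: φ̇ = rω(d cosθ + r)/(d² + r² + 2dr cosθ).
d² + r² + 2dr cosθ = |CA|² = 0.108641 m²;  d cosθ + r = +0.31731 m.
|ω_lever| = |0.0813·7.665·+0.31731| / 0.108641 = 1.8202 rad/s.

1.82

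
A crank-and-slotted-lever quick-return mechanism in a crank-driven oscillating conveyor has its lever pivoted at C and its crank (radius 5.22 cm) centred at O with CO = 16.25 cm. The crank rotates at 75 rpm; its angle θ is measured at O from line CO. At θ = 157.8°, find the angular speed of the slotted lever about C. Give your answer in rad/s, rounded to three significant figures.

3.00

ω = 7.854 rad/s (from 75 rpm).
Crank pin A relative to C: A = (d + r cosθ, r sinθ); lever angle φ = atan2(r sinθ, d + r cosθ).
Differentiating tanφ: φ̇ = rω(d cosθ + r)/(d² + r² + 2dr cosθ).
d² + r² + 2dr cosθ = |CA|² = 0.0134237 m²;  d cosθ + r = -0.098254 m.
|ω_lever| = |0.0522·7.854·-0.098254| / 0.0134237 = 3.0008 rad/s.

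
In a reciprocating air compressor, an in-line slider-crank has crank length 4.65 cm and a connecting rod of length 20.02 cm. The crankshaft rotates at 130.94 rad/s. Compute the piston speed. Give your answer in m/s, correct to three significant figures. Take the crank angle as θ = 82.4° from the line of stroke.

ω = 130.9 rad/s
For an in-line slider-crank, x = r cosθ + √(L² − r² sin²θ), so v = −rω sinθ·[1 + r cosθ/√(L² − r² sin²θ)].
With r = 0.0465 m, L = 0.2002 m, θ = 82.4°: √(L² − r² sin²θ) = 0.19482 m.
v = −0.0465·130.9·0.99122·[1 + 0.0465·0.13226/0.19482] = -6.2257 m/s.
|v| = 6.2257 m/s.

6.23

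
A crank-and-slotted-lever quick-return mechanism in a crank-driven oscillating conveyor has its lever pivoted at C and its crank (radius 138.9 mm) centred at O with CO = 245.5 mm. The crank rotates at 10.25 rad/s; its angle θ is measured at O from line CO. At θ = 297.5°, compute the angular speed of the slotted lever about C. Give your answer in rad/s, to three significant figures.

3.23

ω = 10.25 rad/s
Crank pin A relative to C: A = (d + r cosθ, r sinθ); lever angle φ = atan2(r sinθ, d + r cosθ).
Differentiating tanφ: φ̇ = rω(d cosθ + r)/(d² + r² + 2dr cosθ).
d² + r² + 2dr cosθ = |CA|² = 0.111055 m²;  d cosθ + r = +0.25226 m.
|ω_lever| = |0.1389·10.25·+0.25226| / 0.111055 = 3.234 rad/s.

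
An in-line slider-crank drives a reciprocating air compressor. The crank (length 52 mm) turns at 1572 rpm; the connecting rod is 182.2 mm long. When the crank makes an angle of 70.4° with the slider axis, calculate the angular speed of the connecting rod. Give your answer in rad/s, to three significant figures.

ω = 164.6 rad/s (converted from 1572 rpm).
The rod makes angle φ with the slider axis where L sinφ = r sinθ; differentiating, L cosφ·φ̇ = r ω cosθ.
L cosφ = √(L² − r² sin²θ) = 0.17549 m.
|ω_rod| = r ω |cosθ| / √(L² − r² sin²θ) = 0.052·164.6·0.33545/0.17549 = 16.363 rad/s.

16.4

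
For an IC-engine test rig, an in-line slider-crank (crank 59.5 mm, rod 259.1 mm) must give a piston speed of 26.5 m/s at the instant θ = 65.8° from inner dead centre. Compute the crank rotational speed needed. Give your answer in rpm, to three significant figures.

For an in-line slider-crank, |v_piston| = rω|sinθ|·[1 + r cosθ/√(L² − r² sin²θ)].
With r = 0.0595 m, L = 0.2591 m, θ = 65.8°: the bracketed kinematic factor |dx/dθ| = 0.059496 m.
ω = v/|dx/dθ| = 26.5/0.059496 = 445.41 rad/s.
N = 60ω/(2π) = 4253.3 rpm.

4250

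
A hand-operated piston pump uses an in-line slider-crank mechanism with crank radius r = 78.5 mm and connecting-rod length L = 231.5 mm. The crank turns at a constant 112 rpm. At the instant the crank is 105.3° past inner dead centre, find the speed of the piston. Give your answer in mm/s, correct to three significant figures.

804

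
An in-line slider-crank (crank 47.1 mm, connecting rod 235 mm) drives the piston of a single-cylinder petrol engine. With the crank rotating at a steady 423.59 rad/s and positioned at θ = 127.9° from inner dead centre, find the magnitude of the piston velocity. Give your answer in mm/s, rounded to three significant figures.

13800

ω = 423.6 rad/s
For an in-line slider-crank, x = r cosθ + √(L² − r² sin²θ), so v = −rω sinθ·[1 + r cosθ/√(L² − r² sin²θ)].
With r = 0.0471 m, L = 0.235 m, θ = 127.9°: √(L² − r² sin²θ) = 0.23204 m.
v = −0.0471·423.6·0.78908·[1 + 0.0471·-0.61429/0.23204] = -13.78 m/s.
|v| = 13.78 m/s = 13780 mm/s.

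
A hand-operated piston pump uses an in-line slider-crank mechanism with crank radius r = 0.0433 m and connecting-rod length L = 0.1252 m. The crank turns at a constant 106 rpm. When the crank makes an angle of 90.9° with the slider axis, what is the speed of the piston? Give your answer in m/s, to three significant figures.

ω = 2π·106/60 = 11.1 rad/s
For an in-line slider-crank, x = r cosθ + √(L² − r² sin²θ), so v = −rω sinθ·[1 + r cosθ/√(L² − r² sin²θ)].
With r = 0.0433 m, L = 0.1252 m, θ = 90.9°: √(L² − r² sin²θ) = 0.11748 m.
v = −0.0433·11.1·0.99988·[1 + 0.0433·-0.01571/0.11748] = -0.4778 m/s.
|v| = 0.4778 m/s.

0.478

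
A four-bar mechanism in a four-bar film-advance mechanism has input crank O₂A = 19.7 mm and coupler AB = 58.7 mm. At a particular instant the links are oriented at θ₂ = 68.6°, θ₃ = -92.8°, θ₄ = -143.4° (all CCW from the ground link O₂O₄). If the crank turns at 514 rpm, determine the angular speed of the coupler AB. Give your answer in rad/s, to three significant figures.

ω₂ = 53.83 rad/s (from 514 rpm).
Differentiating the loop-closure r₂e^{iθ₂}+r₃e^{iθ₃}=r₁+r₄e^{iθ₄} gives r₂ω₂e^{iθ₂}+r₃ω₃e^{iθ₃}=r₄ω₄e^{iθ₄}.
Eliminating the other unknown: ω₃ = r₂ω₂ sin(θ₄−θ₂) / [r₃ sin(θ₃−θ₄)].
Numerator sine = +0.52992; denominator sine = +0.77273.
Result = 0.0197·53.83·(+0.52992) / (0.0587·(+0.77273)) = +12.388 rad/s; magnitude 12.388 rad/s.

12.4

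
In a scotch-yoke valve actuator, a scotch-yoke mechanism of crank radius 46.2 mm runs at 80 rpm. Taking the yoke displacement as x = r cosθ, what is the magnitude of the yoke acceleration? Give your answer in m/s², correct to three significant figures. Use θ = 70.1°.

1.10

ω = 8.378 rad/s (from 80 rpm).
x = r cosθ ⇒ ẍ = −rω² cosθ (ω constant).
|a| = rω²|cosθ| = 0.0462·(8.378)²·|cos 70.1°| = 1.1037 m/s².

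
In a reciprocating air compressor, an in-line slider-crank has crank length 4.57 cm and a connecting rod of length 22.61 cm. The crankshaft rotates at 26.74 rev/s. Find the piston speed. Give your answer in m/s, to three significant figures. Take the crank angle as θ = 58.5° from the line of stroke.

7.25

ω = 2π·26.7 = 168 rad/s
For an in-line slider-crank, x = r cosθ + √(L² − r² sin²θ), so v = −rω sinθ·[1 + r cosθ/√(L² − r² sin²θ)].
With r = 0.0457 m, L = 0.2261 m, θ = 58.5°: √(L² − r² sin²θ) = 0.22272 m.
v = −0.0457·168·0.85264·[1 + 0.0457·0.52250/0.22272] = -7.2486 m/s.
|v| = 7.2486 m/s.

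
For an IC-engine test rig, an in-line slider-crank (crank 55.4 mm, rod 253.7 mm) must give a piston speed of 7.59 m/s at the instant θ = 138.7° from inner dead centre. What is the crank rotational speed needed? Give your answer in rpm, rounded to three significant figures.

For an in-line slider-crank, |v_piston| = rω|sinθ|·[1 + r cosθ/√(L² − r² sin²θ)].
With r = 0.0554 m, L = 0.2537 m, θ = 138.7°: the bracketed kinematic factor |dx/dθ| = 0.030502 m.
ω = v/|dx/dθ| = 7.59/0.030502 = 248.83 rad/s.
N = 60ω/(2π) = 2376.2 rpm.

2380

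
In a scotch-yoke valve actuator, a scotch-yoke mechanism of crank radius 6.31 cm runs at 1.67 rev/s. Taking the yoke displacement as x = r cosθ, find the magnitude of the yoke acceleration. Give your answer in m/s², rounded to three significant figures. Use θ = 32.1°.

5.89

ω = 10.49 rad/s (from 1.67 rev/s).
x = r cosθ ⇒ ẍ = −rω² cosθ (ω constant).
|a| = rω²|cosθ| = 0.0631·(10.49)²·|cos 32.1°| = 5.8853 m/s².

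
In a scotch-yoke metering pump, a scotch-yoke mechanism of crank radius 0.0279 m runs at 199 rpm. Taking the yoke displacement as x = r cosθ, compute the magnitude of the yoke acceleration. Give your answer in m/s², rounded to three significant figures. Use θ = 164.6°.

11.7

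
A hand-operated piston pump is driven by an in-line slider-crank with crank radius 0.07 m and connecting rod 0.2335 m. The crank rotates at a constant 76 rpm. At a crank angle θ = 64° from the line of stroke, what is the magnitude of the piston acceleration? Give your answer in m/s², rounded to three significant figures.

1.11

ω = 2π·76/60 = 7.959 rad/s
x(θ) = r cosθ + √(L² − r² sin²θ); with ω constant, a = ω²·d²x/dθ².
d²x/dθ² = −r cosθ − r²(cos2θ)/√u − r⁴ sin²2θ/(4u^{3/2}),  u = L² − r² sin²θ = 0.0505639 m².
Substituting r = 0.07 m, L = 0.2335 m, θ = 64°: d²x/dθ² = -0.017598 m.
a = ω²·d²x/dθ² = (7.959)²·(-0.017598) = -1.1147 m/s²;  |a| = 1.1147 m/s².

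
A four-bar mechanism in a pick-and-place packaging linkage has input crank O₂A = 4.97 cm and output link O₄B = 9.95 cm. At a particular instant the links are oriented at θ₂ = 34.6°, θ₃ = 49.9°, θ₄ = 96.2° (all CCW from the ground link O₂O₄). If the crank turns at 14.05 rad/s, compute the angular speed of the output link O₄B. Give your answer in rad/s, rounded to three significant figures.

2.56

ω₂ = 14.05 rad/s
Differentiating the loop-closure r₂e^{iθ₂}+r₃e^{iθ₃}=r₁+r₄e^{iθ₄} gives r₂ω₂e^{iθ₂}+r₃ω₃e^{iθ₃}=r₄ω₄e^{iθ₄}.
Eliminating the other unknown: ω₄ = r₂ω₂ sin(θ₂−θ₃) / [r₄ sin(θ₄−θ₃)].
Numerator sine = -0.26387; denominator sine = +0.72297.
Result = 0.0497·14.05·(-0.26387) / (0.0995·(+0.72297)) = -2.5615 rad/s; magnitude 2.5615 rad/s.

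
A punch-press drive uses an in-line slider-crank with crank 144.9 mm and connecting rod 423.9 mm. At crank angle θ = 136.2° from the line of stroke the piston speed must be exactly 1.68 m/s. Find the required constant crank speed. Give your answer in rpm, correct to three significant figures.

For an in-line slider-crank, |v_piston| = rω|sinθ|·[1 + r cosθ/√(L² − r² sin²θ)].
With r = 0.1449 m, L = 0.4239 m, θ = 136.2°: the bracketed kinematic factor |dx/dθ| = 0.074825 m.
ω = v/|dx/dθ| = 1.68/0.074825 = 22.452 rad/s.
N = 60ω/(2π) = 214.4 rpm.

214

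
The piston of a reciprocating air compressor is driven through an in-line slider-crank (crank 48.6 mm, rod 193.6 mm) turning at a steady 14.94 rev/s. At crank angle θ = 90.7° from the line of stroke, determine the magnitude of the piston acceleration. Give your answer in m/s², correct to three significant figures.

116

ω = 2π·14.9 = 93.87 rad/s
x(θ) = r cosθ + √(L² − r² sin²θ); with ω constant, a = ω²·d²x/dθ².
d²x/dθ² = −r cosθ − r²(cos2θ)/√u − r⁴ sin²2θ/(4u^{3/2}),  u = L² − r² sin²θ = 0.0351194 m².
Substituting r = 0.0486 m, L = 0.1936 m, θ = 90.7°: d²x/dθ² = +0.013194 m.
a = ω²·d²x/dθ² = (93.87)²·(+0.013194) = +116.26 m/s²;  |a| = 116.26 m/s².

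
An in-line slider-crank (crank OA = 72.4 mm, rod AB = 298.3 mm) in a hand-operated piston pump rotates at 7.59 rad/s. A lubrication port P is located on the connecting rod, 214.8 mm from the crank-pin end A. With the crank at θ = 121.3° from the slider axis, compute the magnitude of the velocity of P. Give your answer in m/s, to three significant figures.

ω = 7.59 rad/s.  Crank-pin speed |V_A| = rω = 0.54952 m/s, perpendicular to OA.
Rod angle: sinφ = −(r/L) sinθ ⇒ φ = -11.969°; ω_rod = −rω cosθ/√(L²−r²sin²θ) = +0.97831 rad/s.
V_P = V_A + ω_rod × AP, with AP = 0.2148 m along the rod.
Components: V_Px = −rω sinθ − a·ω_rod·sinφ = -0.42596 m/s;  V_Py = rω cosθ + a·ω_rod·cosφ = -0.079913 m/s.
|V_P| = √(V_Px² + V_Py²) = 0.43339 m/s.

0.433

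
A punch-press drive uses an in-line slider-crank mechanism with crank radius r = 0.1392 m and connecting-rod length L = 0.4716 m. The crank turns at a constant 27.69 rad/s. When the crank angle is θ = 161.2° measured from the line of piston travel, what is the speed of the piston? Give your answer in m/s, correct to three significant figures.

0.893

ω = 27.69 rad/s
For an in-line slider-crank, x = r cosθ + √(L² − r² sin²θ), so v = −rω sinθ·[1 + r cosθ/√(L² − r² sin²θ)].
With r = 0.1392 m, L = 0.4716 m, θ = 161.2°: √(L² − r² sin²θ) = 0.46946 m.
v = −0.1392·27.69·0.32227·[1 + 0.1392·-0.94665/0.46946] = -0.89349 m/s.
|v| = 0.89349 m/s.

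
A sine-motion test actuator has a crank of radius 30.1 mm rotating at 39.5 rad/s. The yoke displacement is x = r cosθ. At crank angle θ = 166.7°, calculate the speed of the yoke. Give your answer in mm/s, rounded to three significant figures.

274

ω = 39.5 rad/s
x = r cosθ ⇒ ẋ = −rω sinθ.
|v| = rω|sinθ| = 0.0301·39.5·|sin 166.7°| = 0.27352 m/s = 273.52 mm/s.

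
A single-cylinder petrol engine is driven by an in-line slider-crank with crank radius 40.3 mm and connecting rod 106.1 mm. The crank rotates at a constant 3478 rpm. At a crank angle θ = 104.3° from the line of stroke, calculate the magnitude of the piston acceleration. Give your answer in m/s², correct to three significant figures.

ω = 2π·3478/60 = 364.2 rad/s
x(θ) = r cosθ + √(L² − r² sin²θ); with ω constant, a = ω²·d²x/dθ².
d²x/dθ² = −r cosθ − r²(cos2θ)/√u − r⁴ sin²2θ/(4u^{3/2}),  u = L² − r² sin²θ = 0.0097322 m².
Substituting r = 0.0403 m, L = 0.1061 m, θ = 104.3°: d²x/dθ² = +0.024251 m.
a = ω²·d²x/dθ² = (364.2)²·(+0.024251) = +3216.9 m/s²;  |a| = 3216.9 m/s².

3220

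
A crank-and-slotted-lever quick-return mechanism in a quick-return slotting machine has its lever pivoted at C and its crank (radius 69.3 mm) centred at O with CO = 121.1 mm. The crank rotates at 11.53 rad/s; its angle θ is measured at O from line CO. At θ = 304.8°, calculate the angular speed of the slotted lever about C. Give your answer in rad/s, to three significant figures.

3.81

ω = 11.53 rad/s
Crank pin A relative to C: A = (d + r cosθ, r sinθ); lever angle φ = atan2(r sinθ, d + r cosθ).
Differentiating tanφ: φ̇ = rω(d cosθ + r)/(d² + r² + 2dr cosθ).
d² + r² + 2dr cosθ = |CA|² = 0.0290468 m²;  d cosθ + r = +0.13841 m.
|ω_lever| = |0.0693·11.53·+0.13841| / 0.0290468 = 3.8075 rad/s.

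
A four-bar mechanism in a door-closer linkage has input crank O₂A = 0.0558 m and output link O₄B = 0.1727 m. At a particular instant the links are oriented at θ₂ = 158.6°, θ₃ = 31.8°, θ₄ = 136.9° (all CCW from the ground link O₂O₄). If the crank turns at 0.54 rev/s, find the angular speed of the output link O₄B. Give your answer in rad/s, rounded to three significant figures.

ω₂ = 3.393 rad/s (from 0.54 rev/s).
Differentiating the loop-closure r₂e^{iθ₂}+r₃e^{iθ₃}=r₁+r₄e^{iθ₄} gives r₂ω₂e^{iθ₂}+r₃ω₃e^{iθ₃}=r₄ω₄e^{iθ₄}.
Eliminating the other unknown: ω₄ = r₂ω₂ sin(θ₂−θ₃) / [r₄ sin(θ₄−θ₃)].
Numerator sine = +0.80073; denominator sine = +0.96547.
Result = 0.0558·3.393·(+0.80073) / (0.1727·(+0.96547)) = +0.90921 rad/s; magnitude 0.90921 rad/s.

0.909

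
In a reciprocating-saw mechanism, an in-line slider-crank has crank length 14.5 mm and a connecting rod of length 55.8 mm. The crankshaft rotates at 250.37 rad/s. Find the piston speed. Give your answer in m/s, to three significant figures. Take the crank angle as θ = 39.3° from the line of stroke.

2.77

ω = 250.4 rad/s
For an in-line slider-crank, x = r cosθ + √(L² − r² sin²θ), so v = −rω sinθ·[1 + r cosθ/√(L² − r² sin²θ)].
With r = 0.0145 m, L = 0.0558 m, θ = 39.3°: √(L² − r² sin²θ) = 0.055039 m.
v = −0.0145·250.4·0.63338·[1 + 0.0145·0.77384/0.055039] = -2.7682 m/s.
|v| = 2.7682 m/s.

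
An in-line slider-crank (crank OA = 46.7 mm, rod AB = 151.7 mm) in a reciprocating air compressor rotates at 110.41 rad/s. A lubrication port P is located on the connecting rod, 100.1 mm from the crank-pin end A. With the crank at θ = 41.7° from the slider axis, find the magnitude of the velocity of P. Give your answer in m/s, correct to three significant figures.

ω = 110.4 rad/s.  Crank-pin speed |V_A| = rω = 5.1561 m/s, perpendicular to OA.
Rod angle: sinφ = −(r/L) sinθ ⇒ φ = -11.817°; ω_rod = −rω cosθ/√(L²−r²sin²θ) = -25.927 rad/s.
V_P = V_A + ω_rod × AP, with AP = 0.1001 m along the rod.
Components: V_Px = −rω sinθ − a·ω_rod·sinφ = -3.9615 m/s;  V_Py = rω cosθ + a·ω_rod·cosφ = +1.3095 m/s.
|V_P| = √(V_Px² + V_Py²) = 4.1723 m/s.

4.17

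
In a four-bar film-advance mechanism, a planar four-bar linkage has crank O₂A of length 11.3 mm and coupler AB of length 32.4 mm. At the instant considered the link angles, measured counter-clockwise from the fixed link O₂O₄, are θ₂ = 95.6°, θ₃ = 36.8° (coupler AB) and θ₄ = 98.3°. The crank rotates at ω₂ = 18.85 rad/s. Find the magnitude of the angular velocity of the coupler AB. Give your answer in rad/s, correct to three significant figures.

0.352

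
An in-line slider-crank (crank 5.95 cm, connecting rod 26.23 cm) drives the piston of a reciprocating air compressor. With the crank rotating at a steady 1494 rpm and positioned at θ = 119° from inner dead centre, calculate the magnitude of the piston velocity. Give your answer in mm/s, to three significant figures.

7230

ω = 2π·1494/60 = 156.5 rad/s
For an in-line slider-crank, x = r cosθ + √(L² − r² sin²θ), so v = −rω sinθ·[1 + r cosθ/√(L² − r² sin²θ)].
With r = 0.0595 m, L = 0.2623 m, θ = 119°: √(L² − r² sin²θ) = 0.25709 m.
v = −0.0595·156.5·0.87462·[1 + 0.0595·-0.48481/0.25709] = -7.2282 m/s.
|v| = 7.2282 m/s = 7228.2 mm/s.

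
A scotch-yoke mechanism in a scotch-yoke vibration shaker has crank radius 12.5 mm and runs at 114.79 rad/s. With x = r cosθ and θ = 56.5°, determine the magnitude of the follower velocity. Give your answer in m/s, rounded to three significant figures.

1.20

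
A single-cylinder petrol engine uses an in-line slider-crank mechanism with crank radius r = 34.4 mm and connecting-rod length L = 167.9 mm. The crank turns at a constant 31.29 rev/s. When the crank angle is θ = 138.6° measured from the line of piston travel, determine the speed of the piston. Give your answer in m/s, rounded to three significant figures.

3.78

ω = 2π·31.3 = 196.6 rad/s
For an in-line slider-crank, x = r cosθ + √(L² − r² sin²θ), so v = −rω sinθ·[1 + r cosθ/√(L² − r² sin²θ)].
With r = 0.0344 m, L = 0.1679 m, θ = 138.6°: √(L² − r² sin²θ) = 0.16635 m.
v = −0.0344·196.6·0.66131·[1 + 0.0344·-0.75011/0.16635] = -3.7787 m/s.
|v| = 3.7787 m/s.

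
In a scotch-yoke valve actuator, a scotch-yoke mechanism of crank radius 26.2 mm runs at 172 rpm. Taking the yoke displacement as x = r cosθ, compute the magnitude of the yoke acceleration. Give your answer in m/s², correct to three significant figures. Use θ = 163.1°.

ω = 18.01 rad/s (from 172 rpm).
x = r cosθ ⇒ ẍ = −rω² cosθ (ω constant).
|a| = rω²|cosθ| = 0.0262·(18.01)²·|cos 163.1°| = 8.1328 m/s².

8.13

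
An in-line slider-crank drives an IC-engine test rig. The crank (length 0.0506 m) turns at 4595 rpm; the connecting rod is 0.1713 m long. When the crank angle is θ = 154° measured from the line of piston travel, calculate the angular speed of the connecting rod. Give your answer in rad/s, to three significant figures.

129

ω = 481.2 rad/s (converted from 4595 rpm).
The rod makes angle φ with the slider axis where L sinφ = r sinθ; differentiating, L cosφ·φ̇ = r ω cosθ.
L cosφ = √(L² − r² sin²θ) = 0.16986 m.
|ω_rod| = r ω |cosθ| / √(L² − r² sin²θ) = 0.0506·481.2·0.89879/0.16986 = 128.84 rad/s.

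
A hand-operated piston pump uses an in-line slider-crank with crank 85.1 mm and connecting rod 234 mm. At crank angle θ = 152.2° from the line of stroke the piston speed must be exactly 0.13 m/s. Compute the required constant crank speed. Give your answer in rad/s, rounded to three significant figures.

4.86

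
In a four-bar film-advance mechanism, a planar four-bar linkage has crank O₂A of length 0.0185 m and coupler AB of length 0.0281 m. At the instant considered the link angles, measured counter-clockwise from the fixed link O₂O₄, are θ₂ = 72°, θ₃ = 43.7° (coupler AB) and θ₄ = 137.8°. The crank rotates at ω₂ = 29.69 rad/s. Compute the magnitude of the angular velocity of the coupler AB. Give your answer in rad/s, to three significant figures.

ω₂ = 29.69 rad/s
Differentiating the loop-closure r₂e^{iθ₂}+r₃e^{iθ₃}=r₁+r₄e^{iθ₄} gives r₂ω₂e^{iθ₂}+r₃ω₃e^{iθ₃}=r₄ω₄e^{iθ₄}.
Eliminating the other unknown: ω₃ = r₂ω₂ sin(θ₄−θ₂) / [r₃ sin(θ₃−θ₄)].
Numerator sine = +0.91212; denominator sine = -0.99744.
Result = 0.0185·29.69·(+0.91212) / (0.0281·(-0.99744)) = -17.875 rad/s; magnitude 17.875 rad/s.

17.9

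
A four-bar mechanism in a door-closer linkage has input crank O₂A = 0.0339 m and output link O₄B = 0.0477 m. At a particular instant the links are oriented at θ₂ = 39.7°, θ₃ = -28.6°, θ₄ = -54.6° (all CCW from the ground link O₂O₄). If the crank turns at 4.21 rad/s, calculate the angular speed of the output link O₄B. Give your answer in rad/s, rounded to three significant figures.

6.34

ω₂ = 4.21 rad/s
Differentiating the loop-closure r₂e^{iθ₂}+r₃e^{iθ₃}=r₁+r₄e^{iθ₄} gives r₂ω₂e^{iθ₂}+r₃ω₃e^{iθ₃}=r₄ω₄e^{iθ₄}.
Eliminating the other unknown: ω₄ = r₂ω₂ sin(θ₂−θ₃) / [r₄ sin(θ₄−θ₃)].
Numerator sine = +0.92913; denominator sine = -0.43837.
Result = 0.0339·4.21·(+0.92913) / (0.0477·(-0.43837)) = -6.3416 rad/s; magnitude 6.3416 rad/s.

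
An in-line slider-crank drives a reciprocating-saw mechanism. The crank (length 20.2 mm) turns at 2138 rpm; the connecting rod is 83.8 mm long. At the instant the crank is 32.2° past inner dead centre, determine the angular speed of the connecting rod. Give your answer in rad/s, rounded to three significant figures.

46.0

ω = 223.9 rad/s (converted from 2138 rpm).
The rod makes angle φ with the slider axis where L sinφ = r sinθ; differentiating, L cosφ·φ̇ = r ω cosθ.
L cosφ = √(L² − r² sin²θ) = 0.083106 m.
|ω_rod| = r ω |cosθ| / √(L² − r² sin²θ) = 0.0202·223.9·0.84619/0.083106 = 46.05 rad/s.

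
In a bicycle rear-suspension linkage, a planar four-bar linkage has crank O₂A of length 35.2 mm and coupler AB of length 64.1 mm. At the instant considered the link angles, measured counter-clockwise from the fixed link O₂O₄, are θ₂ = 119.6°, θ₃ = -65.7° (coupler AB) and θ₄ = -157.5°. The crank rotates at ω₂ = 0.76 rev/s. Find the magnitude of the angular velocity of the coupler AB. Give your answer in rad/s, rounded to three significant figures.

2.60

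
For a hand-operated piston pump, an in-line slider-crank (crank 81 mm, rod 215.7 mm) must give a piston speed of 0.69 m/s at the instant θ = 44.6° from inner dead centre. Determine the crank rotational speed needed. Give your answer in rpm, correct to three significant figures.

90.7

For an in-line slider-crank, |v_piston| = rω|sinθ|·[1 + r cosθ/√(L² − r² sin²θ)].
With r = 0.081 m, L = 0.2157 m, θ = 44.6°: the bracketed kinematic factor |dx/dθ| = 0.072639 m.
ω = v/|dx/dθ| = 0.69/0.072639 = 9.499 rad/s.
N = 60ω/(2π) = 90.709 rpm.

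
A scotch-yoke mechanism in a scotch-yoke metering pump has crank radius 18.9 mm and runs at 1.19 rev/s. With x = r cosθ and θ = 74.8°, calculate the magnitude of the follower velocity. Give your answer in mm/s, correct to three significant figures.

136

ω = 7.477 rad/s (from 1.19 rev/s).
x = r cosθ ⇒ ẋ = −rω sinθ.
|v| = rω|sinθ| = 0.0189·7.477·|sin 74.8°| = 0.13637 m/s = 136.37 mm/s.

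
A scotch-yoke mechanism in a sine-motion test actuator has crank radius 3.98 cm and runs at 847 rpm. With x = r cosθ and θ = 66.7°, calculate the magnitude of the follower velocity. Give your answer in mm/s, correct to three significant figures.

ω = 88.7 rad/s (from 847 rpm).
x = r cosθ ⇒ ẋ = −rω sinθ.
|v| = rω|sinθ| = 0.0398·88.7·|sin 66.7°| = 3.2423 m/s = 3242.3 mm/s.

3240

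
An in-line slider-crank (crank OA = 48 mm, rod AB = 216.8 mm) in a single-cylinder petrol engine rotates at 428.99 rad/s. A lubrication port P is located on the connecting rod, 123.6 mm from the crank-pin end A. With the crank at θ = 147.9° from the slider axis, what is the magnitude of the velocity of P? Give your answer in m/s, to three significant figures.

12.3

ω = 429 rad/s.  Crank-pin speed |V_A| = rω = 20.592 m/s, perpendicular to OA.
Rod angle: sinφ = −(r/L) sinθ ⇒ φ = -6.757°; ω_rod = −rω cosθ/√(L²−r²sin²θ) = +81.022 rad/s.
V_P = V_A + ω_rod × AP, with AP = 0.1236 m along the rod.
Components: V_Px = −rω sinθ − a·ω_rod·sinφ = -9.7641 m/s;  V_Py = rω cosθ + a·ω_rod·cosφ = -7.4988 m/s.
|V_P| = √(V_Px² + V_Py²) = 12.311 m/s.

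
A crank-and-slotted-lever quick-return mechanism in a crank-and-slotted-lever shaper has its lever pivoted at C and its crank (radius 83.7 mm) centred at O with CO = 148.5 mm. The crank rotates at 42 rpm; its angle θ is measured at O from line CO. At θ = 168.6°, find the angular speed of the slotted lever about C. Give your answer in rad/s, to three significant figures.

4.86

ω = 4.398 rad/s (from 42 rpm).
Crank pin A relative to C: A = (d + r cosθ, r sinθ); lever angle φ = atan2(r sinθ, d + r cosθ).
Differentiating tanφ: φ̇ = rω(d cosθ + r)/(d² + r² + 2dr cosθ).
d² + r² + 2dr cosθ = |CA|² = 0.00468948 m²;  d cosθ + r = -0.06187 m.
|ω_lever| = |0.0837·4.398·-0.06187| / 0.00468948 = 4.8569 rad/s.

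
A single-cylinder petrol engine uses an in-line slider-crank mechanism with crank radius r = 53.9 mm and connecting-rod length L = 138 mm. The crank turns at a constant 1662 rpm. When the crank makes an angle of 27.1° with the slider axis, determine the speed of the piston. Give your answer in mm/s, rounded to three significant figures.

5780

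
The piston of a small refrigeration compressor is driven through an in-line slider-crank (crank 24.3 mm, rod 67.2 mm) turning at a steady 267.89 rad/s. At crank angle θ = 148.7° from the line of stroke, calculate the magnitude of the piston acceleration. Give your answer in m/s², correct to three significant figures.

1180

ω = 267.9 rad/s
x(θ) = r cosθ + √(L² − r² sin²θ); with ω constant, a = ω²·d²x/dθ².
d²x/dθ² = −r cosθ − r²(cos2θ)/√u − r⁴ sin²2θ/(4u^{3/2}),  u = L² − r² sin²θ = 0.00435647 m².
Substituting r = 0.0243 m, L = 0.0672 m, θ = 148.7°: d²x/dθ² = +0.016407 m.
a = ω²·d²x/dθ² = (267.9)²·(+0.016407) = +1177.5 m/s²;  |a| = 1177.5 m/s².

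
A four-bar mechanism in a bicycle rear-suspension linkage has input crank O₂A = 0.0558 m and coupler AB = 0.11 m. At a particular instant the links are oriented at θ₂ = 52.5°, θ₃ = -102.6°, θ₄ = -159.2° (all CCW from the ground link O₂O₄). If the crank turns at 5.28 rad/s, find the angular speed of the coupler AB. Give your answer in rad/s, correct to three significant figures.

1.69

ω₂ = 5.28 rad/s
Differentiating the loop-closure r₂e^{iθ₂}+r₃e^{iθ₃}=r₁+r₄e^{iθ₄} gives r₂ω₂e^{iθ₂}+r₃ω₃e^{iθ₃}=r₄ω₄e^{iθ₄}.
Eliminating the other unknown: ω₃ = r₂ω₂ sin(θ₄−θ₂) / [r₃ sin(θ₃−θ₄)].
Numerator sine = +0.52547; denominator sine = +0.83485.
Result = 0.0558·5.28·(+0.52547) / (0.11·(+0.83485)) = +1.6858 rad/s; magnitude 1.6858 rad/s.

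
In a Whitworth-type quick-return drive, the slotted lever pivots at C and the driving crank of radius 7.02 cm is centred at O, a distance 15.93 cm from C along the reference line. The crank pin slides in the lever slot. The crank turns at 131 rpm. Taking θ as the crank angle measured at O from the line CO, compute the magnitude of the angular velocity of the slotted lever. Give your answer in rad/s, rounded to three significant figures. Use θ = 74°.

3.01

ω = 13.72 rad/s (from 131 rpm).
Crank pin A relative to C: A = (d + r cosθ, r sinθ); lever angle φ = atan2(r sinθ, d + r cosθ).
Differentiating tanφ: φ̇ = rω(d cosθ + r)/(d² + r² + 2dr cosθ).
d² + r² + 2dr cosθ = |CA|² = 0.0364694 m²;  d cosθ + r = +0.11411 m.
|ω_lever| = |0.0702·13.72·+0.11411| / 0.0364694 = 3.0132 rad/s.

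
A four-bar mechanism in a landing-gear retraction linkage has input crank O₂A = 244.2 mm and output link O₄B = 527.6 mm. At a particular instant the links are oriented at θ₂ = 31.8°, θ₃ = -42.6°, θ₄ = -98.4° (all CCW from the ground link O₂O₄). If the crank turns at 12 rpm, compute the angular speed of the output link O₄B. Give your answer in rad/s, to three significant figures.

0.677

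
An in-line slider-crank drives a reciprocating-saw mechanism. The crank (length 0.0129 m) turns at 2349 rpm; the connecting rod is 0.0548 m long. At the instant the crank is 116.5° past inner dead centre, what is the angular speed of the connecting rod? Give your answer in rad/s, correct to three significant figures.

ω = 246 rad/s (converted from 2349 rpm).
The rod makes angle φ with the slider axis where L sinφ = r sinθ; differentiating, L cosφ·φ̇ = r ω cosθ.
L cosφ = √(L² − r² sin²θ) = 0.05357 m.
|ω_rod| = r ω |cosθ| / √(L² − r² sin²θ) = 0.0129·246·0.44620/0.05357 = 26.431 rad/s.

26.4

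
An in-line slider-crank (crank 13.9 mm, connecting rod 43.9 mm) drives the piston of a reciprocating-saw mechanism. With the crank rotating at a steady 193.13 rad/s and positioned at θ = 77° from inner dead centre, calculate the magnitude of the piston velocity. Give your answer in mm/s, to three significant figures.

2810

ω = 193.1 rad/s
For an in-line slider-crank, x = r cosθ + √(L² − r² sin²θ), so v = −rω sinθ·[1 + r cosθ/√(L² − r² sin²θ)].
With r = 0.0139 m, L = 0.0439 m, θ = 77°: √(L² − r² sin²θ) = 0.041759 m.
v = −0.0139·193.1·0.97437·[1 + 0.0139·0.22495/0.041759] = -2.8116 m/s.
|v| = 2.8116 m/s = 2811.6 mm/s.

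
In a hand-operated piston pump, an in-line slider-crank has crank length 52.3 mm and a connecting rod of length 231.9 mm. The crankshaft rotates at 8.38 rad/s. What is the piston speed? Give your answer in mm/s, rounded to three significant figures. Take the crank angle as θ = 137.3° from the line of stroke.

ω = 8.38 rad/s
For an in-line slider-crank, x = r cosθ + √(L² − r² sin²θ), so v = −rω sinθ·[1 + r cosθ/√(L² − r² sin²θ)].
With r = 0.0523 m, L = 0.2319 m, θ = 137.3°: √(L² − r² sin²θ) = 0.22917 m.
v = −0.0523·8.38·0.67816·[1 + 0.0523·-0.73491/0.22917] = -0.24737 m/s.
|v| = 0.24737 m/s = 247.37 mm/s.

247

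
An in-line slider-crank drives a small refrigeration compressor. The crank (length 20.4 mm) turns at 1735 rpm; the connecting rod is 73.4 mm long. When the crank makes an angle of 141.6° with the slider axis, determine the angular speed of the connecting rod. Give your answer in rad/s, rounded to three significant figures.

ω = 181.7 rad/s (converted from 1735 rpm).
The rod makes angle φ with the slider axis where L sinφ = r sinθ; differentiating, L cosφ·φ̇ = r ω cosθ.
L cosφ = √(L² − r² sin²θ) = 0.072298 m.
|ω_rod| = r ω |cosθ| / √(L² − r² sin²θ) = 0.0204·181.7·0.78369/0.072298 = 40.177 rad/s.

40.2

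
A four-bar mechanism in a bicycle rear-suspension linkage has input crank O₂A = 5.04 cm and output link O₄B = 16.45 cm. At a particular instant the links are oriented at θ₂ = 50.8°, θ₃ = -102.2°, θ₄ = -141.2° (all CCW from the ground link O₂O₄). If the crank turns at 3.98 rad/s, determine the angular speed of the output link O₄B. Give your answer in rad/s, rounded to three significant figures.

ω₂ = 3.98 rad/s
Differentiating the loop-closure r₂e^{iθ₂}+r₃e^{iθ₃}=r₁+r₄e^{iθ₄} gives r₂ω₂e^{iθ₂}+r₃ω₃e^{iθ₃}=r₄ω₄e^{iθ₄}.
Eliminating the other unknown: ω₄ = r₂ω₂ sin(θ₂−θ₃) / [r₄ sin(θ₄−θ₃)].
Numerator sine = +0.45399; denominator sine = -0.62932.
Result = 0.0504·3.98·(+0.45399) / (0.1645·(-0.62932)) = -0.87968 rad/s; magnitude 0.87968 rad/s.

0.880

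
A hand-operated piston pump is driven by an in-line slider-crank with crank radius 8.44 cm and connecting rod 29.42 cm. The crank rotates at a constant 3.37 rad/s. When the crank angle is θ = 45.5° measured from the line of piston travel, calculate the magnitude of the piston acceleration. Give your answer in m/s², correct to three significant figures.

ω = 3.37 rad/s
x(θ) = r cosθ + √(L² − r² sin²θ); with ω constant, a = ω²·d²x/dθ².
d²x/dθ² = −r cosθ − r²(cos2θ)/√u − r⁴ sin²2θ/(4u^{3/2}),  u = L² − r² sin²θ = 0.0829298 m².
Substituting r = 0.0844 m, L = 0.2942 m, θ = 45.5°: d²x/dθ² = -0.059256 m.
a = ω²·d²x/dθ² = (3.37)²·(-0.059256) = -0.67297 m/s²;  |a| = 0.67297 m/s².

0.673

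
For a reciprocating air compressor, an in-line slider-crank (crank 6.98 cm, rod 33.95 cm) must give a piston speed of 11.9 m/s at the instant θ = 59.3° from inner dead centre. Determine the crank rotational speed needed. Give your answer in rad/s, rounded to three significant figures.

For an in-line slider-crank, |v_piston| = rω|sinθ|·[1 + r cosθ/√(L² − r² sin²θ)].
With r = 0.0698 m, L = 0.3395 m, θ = 59.3°: the bracketed kinematic factor |dx/dθ| = 0.066418 m.
ω = v/|dx/dθ| = 11.9/0.066418 = 179.17 rad/s.

179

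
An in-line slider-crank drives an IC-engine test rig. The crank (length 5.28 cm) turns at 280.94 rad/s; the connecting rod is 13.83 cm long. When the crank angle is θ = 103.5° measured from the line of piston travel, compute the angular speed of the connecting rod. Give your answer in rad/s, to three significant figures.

ω = 280.9 rad/s
The rod makes angle φ with the slider axis where L sinφ = r sinθ; differentiating, L cosφ·φ̇ = r ω cosθ.
L cosφ = √(L² − r² sin²θ) = 0.12842 m.
|ω_rod| = r ω |cosθ| / √(L² − r² sin²θ) = 0.0528·280.9·0.23345/0.12842 = 26.966 rad/s.

27.0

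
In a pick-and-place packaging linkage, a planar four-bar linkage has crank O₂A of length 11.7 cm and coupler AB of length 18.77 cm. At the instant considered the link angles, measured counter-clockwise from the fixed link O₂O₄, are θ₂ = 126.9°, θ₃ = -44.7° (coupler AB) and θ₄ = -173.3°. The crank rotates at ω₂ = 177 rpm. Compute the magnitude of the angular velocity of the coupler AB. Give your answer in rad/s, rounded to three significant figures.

12.8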